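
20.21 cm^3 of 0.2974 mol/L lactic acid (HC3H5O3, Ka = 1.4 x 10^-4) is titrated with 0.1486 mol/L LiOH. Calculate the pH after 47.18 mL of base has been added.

12.17

n(acid) = 0.2974 x 0.02021 = 0.006010 mol; n(LiOH) added = 0.1486 x 0.04718 = 0.007011 mol.
Base is in excess by 0.007011 - 0.006010 = 0.001000 mol in a total volume of 0.06739 L.
[OH^-] = 0.001000/0.06739 = 0.01485 M, so pOH = 1.83 and pH = 14.00 - 1.83 = 12.17.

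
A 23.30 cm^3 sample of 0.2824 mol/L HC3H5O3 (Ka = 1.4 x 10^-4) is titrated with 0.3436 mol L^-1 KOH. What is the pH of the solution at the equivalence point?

n(HC3H5O3) = 0.2824 x 0.02330 = 0.006580 mol; V(KOH) at equivalence = 0.006580/0.3436 = 0.01915 L.
At equivalence all the acid is converted to C3H5O3-; total volume = 0.02330 + 0.01915 = 0.04245 L, so [C3H5O3-] = 0.006580/0.04245 = 0.1550 M.
Kb = Kw/Ka = 1.0e-14 / 1.4 x 10^-4 = 7.14e-11.
[OH^-] = sqrt(Kb x [C3H5O3-]) = sqrt(7.14e-11 x 0.1550) = 3.33e-6 M.
pOH = 5.48, so pH = 14.00 - 5.48 = 8.52.

8.52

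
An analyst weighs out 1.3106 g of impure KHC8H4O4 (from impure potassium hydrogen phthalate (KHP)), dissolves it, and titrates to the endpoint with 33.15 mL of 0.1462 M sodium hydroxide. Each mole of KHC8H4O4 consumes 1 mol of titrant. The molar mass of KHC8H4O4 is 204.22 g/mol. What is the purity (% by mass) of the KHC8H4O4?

75.5%

n(NaOH) = 0.1462 x 0.03315 = 0.004847 mol.
n(KHC8H4O4) = 0.004847 / 1 = 0.004847 mol.
mass of KHC8H4O4 = 0.004847 x 204.22 = 0.9898 g.
% purity = 0.9898 / 1.3106 x 100 = 75.5%.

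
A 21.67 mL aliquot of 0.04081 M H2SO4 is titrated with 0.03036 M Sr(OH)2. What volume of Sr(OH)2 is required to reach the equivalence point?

29.1 mL

n(H2SO4) = 0.04081 mol/L x 0.02167 L = 0.0008844 mol.
At equivalence n(Sr(OH)2) = n(H2SO4) = 0.0008844 mol.
V(Sr(OH)2) = 0.0008844 / 0.03036 = 0.02913 L = 29.1 mL.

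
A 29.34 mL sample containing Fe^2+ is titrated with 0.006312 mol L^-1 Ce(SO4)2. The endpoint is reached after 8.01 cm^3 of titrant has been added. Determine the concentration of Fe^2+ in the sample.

n(Ce(SO4)2) = 0.006312 x 0.008010 = 5.056e-5 mol.
From the balanced equation, 1 mol Ce(SO4)2 reacts with 1 mol Fe^2+, so n(Fe^2+) = 5.056e-5 x 1/1 = 5.056e-5 mol.
[Fe^2+] = 5.056e-5 / 0.02934 L = 0.00172 M.

0.00172 M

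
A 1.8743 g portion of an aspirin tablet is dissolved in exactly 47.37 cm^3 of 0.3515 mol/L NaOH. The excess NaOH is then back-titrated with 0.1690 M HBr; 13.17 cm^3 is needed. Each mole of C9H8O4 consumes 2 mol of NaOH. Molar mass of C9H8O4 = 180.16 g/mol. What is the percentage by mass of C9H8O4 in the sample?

Total n(NaOH) added = 0.3515 x 0.04737 = 0.01665 mol.
n(HBr) used = 0.1690 x 0.01317 = 0.002226 mol, which equals the excess n(NaOH).
So n(NaOH) consumed by the sample = 0.01665 - 0.002226 = 0.01442 mol.
n(C9H8O4) = 0.01442 / 2 = 0.007212 mol.
mass C9H8O4 = 0.007212 x 180.16 = 1.299 g, so %C9H8O4 = 1.299/1.8743 x 100 = 69.3%.

69.3%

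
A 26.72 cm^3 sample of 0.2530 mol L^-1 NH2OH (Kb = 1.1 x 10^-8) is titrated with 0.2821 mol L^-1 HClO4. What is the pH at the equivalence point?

3.46

n(NH2OH) = 0.2530 x 0.02672 = 0.006760 mol; V(HClO4) at equivalence = 0.006760/0.2821 = 0.02396 L.
At equivalence the base is fully converted to NH3OH+; total volume = 0.05068 L, so [NH3OH+] = 0.006760/0.05068 = 0.1334 M.
Ka(NH3OH+) = Kw/Kb = 1.0e-14 / 1.1 x 10^-8 = 9.09e-7.
[H^+] = sqrt(Ka x [NH3OH+]) = sqrt(9.09e-7 x 0.1334) = 0.000348 M.
pH = -log(0.000348) = 3.46.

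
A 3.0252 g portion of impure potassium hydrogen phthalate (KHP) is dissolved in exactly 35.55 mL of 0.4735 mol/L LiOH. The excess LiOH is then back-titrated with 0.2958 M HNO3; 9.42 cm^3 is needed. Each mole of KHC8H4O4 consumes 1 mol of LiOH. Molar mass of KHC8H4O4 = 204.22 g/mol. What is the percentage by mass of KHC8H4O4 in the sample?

94.8%

Total n(LiOH) added = 0.4735 x 0.03555 = 0.01683 mol.
n(HNO3) used = 0.2958 x 0.009420 = 0.002786 mol, which equals the excess n(LiOH).
So n(LiOH) consumed by the sample = 0.01683 - 0.002786 = 0.01405 mol.
n(KHC8H4O4) = 0.01405 / 1 = 0.01405 mol.
mass KHC8H4O4 = 0.01405 x 204.22 = 2.869 g, so %KHC8H4O4 = 2.869/3.0252 x 100 = 94.8%.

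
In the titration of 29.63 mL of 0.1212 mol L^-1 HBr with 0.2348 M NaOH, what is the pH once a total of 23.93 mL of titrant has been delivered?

n(acid) = 0.1212 x 0.02963 = 0.003591 mol; n(NaOH) added = 0.2348 x 0.02393 = 0.005619 mol.
Base is in excess by 0.005619 - 0.003591 = 0.002028 mol in a total volume of 0.05356 L.
[OH^-] = 0.002028/0.05356 = 0.03786 M, so pOH = 1.42 and pH = 14.00 - 1.42 = 12.58.

12.58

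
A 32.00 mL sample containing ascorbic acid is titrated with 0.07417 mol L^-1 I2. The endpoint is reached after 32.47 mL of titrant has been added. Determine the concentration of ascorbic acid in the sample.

0.0753 M

n(I2) = 0.07417 x 0.03247 = 0.002408 mol.
From the balanced equation, 1 mol I2 reacts with 1 mol ascorbic acid, so n(ascorbic acid) = 0.002408 x 1/1 = 0.002408 mol.
[ascorbic acid] = 0.002408 / 0.03200 L = 0.0753 M.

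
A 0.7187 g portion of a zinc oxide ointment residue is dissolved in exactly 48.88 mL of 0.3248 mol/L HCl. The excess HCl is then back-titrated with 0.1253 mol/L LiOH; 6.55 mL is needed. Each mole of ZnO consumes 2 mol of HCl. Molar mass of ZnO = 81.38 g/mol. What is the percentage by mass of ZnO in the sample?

85.2%

Total n(HCl) added = 0.3248 x 0.04888 = 0.01588 mol.
n(LiOH) used = 0.1253 x 0.006550 = 0.0008207 mol, which equals the excess n(HCl).
So n(HCl) consumed by the sample = 0.01588 - 0.0008207 = 0.01506 mol.
n(ZnO) = 0.01506 / 2 = 0.007528 mol.
mass ZnO = 0.007528 x 81.38 = 0.6126 g, so %ZnO = 0.6126/0.7187 x 100 = 85.2%.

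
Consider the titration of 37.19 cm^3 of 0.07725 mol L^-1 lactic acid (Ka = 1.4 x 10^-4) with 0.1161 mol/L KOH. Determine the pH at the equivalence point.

n(HC3H5O3) = 0.07725 x 0.03719 = 0.002873 mol; V(KOH) at equivalence = 0.002873/0.1161 = 0.02475 L.
At equivalence all the acid is converted to C3H5O3-; total volume = 0.03719 + 0.02475 = 0.06194 L, so [C3H5O3-] = 0.002873/0.06194 = 0.04639 M.
Kb = Kw/Ka = 1.0e-14 / 1.4 x 10^-4 = 7.14e-11.
[OH^-] = sqrt(Kb x [C3H5O3-]) = sqrt(7.14e-11 x 0.04639) = 1.82e-6 M.
pOH = 5.74, so pH = 14.00 - 5.74 = 8.26.

8.26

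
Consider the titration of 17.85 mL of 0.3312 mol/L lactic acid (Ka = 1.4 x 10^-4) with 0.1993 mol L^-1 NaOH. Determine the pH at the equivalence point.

8.47

n(HC3H5O3) = 0.3312 x 0.01785 = 0.005912 mol; V(NaOH) at equivalence = 0.005912/0.1993 = 0.02966 L.
At equivalence all the acid is converted to C3H5O3-; total volume = 0.01785 + 0.02966 = 0.04751 L, so [C3H5O3-] = 0.005912/0.04751 = 0.1244 M.
Kb = Kw/Ka = 1.0e-14 / 1.4 x 10^-4 = 7.14e-11.
[OH^-] = sqrt(Kb x [C3H5O3-]) = sqrt(7.14e-11 x 0.1244) = 2.98e-6 M.
pOH = 5.53, so pH = 14.00 - 5.53 = 8.47.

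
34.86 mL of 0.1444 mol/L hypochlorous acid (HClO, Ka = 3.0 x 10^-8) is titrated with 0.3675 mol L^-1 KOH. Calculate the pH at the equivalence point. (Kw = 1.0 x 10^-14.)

10.27

n(HClO) = 0.1444 x 0.03486 = 0.005034 mol; V(KOH) at equivalence = 0.005034/0.3675 = 0.01370 L.
At equivalence all the acid is converted to ClO-; total volume = 0.03486 + 0.01370 = 0.04856 L, so [ClO-] = 0.005034/0.04856 = 0.1037 M.
Kb = Kw/Ka = 1.0e-14 / 3.0 x 10^-8 = 3.33e-7.
[OH^-] = sqrt(Kb x [ClO-]) = sqrt(3.33e-7 x 0.1037) = 0.000186 M.
pOH = 3.73, so pH = 14.00 - 3.73 = 10.27.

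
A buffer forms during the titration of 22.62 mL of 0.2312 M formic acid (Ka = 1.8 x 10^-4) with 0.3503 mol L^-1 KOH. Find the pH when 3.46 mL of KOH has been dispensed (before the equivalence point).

3.22

Initial n(HCOOH) = 0.2312 x 0.02262 = 0.005230 mol.
n(KOH) added = 0.3503 x 0.003460 = 0.001212 mol, converting that many moles of HCOOH to HCOO-.
Remaining n(HCOOH) = 0.004018 mol; n(HCOO-) = 0.001212 mol.
By Henderson-Hasselbalch, pH = pKa + log([A^-]/[HA]) = 3.74 + log(0.001212/0.004018) = 3.74 + (-0.52) = 3.22.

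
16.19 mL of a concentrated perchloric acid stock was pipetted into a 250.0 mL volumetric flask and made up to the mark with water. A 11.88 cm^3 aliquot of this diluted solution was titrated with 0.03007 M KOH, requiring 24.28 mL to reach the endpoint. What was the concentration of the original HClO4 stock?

n(KOH) = 0.03007 x 0.02428 = 0.0007301 mol.
n(HClO4) in the aliquot = 0.0007301 mol.
[diluted HClO4] = 0.0007301 / 0.01188 = 0.06146 M.
Dilution factor = 250.0/16.19 = 15.44, so [stock] = 0.06146 x 15.44 = 0.949 M.

0.949 M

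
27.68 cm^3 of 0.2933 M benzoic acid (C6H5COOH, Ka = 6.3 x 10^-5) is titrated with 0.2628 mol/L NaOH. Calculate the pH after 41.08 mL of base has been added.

12.59

n(acid) = 0.2933 x 0.02768 = 0.008119 mol; n(NaOH) added = 0.2628 x 0.04108 = 0.01080 mol.
Base is in excess by 0.01080 - 0.008119 = 0.002677 mol in a total volume of 0.06876 L.
[OH^-] = 0.002677/0.06876 = 0.03894 M, so pOH = 1.41 and pH = 14.00 - 1.41 = 12.59.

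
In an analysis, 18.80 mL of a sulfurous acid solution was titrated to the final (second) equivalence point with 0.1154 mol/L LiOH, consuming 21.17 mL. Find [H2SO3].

0.0650 M

n(LiOH) = 0.1154 x 0.02117 = 0.002443 mol.
At the final (second) equivalence point, 2 mol OH^- react per mol H2SO3, so n(H2SO3) = 0.002443 / 2 = 0.001222 mol.
[H2SO3] = 0.001222 / 0.01880 L = 0.0650 M.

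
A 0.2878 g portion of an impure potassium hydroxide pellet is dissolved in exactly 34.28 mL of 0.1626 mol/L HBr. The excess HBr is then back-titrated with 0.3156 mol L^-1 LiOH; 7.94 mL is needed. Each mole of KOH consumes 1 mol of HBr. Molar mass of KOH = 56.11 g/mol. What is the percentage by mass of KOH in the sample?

Total n(HBr) added = 0.1626 x 0.03428 = 0.005574 mol.
n(LiOH) used = 0.3156 x 0.007940 = 0.002506 mol, which equals the excess n(HBr).
So n(HBr) consumed by the sample = 0.005574 - 0.002506 = 0.003068 mol.
n(KOH) = 0.003068 / 1 = 0.003068 mol.
mass KOH = 0.003068 x 56.11 = 0.1721 g, so %KOH = 0.1721/0.2878 x 100 = 59.8%.

59.8%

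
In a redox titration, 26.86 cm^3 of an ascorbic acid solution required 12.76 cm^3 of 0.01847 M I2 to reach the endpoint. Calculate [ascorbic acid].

n(I2) = 0.01847 x 0.01276 = 0.0002357 mol.
From the balanced equation, 1 mol I2 reacts with 1 mol ascorbic acid, so n(ascorbic acid) = 0.0002357 x 1/1 = 0.0002357 mol.
[ascorbic acid] = 0.0002357 / 0.02686 L = 0.00877 M.

0.00877 M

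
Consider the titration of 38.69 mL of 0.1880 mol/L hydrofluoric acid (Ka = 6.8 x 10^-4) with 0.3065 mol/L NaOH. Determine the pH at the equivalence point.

8.12

n(HF) = 0.1880 x 0.03869 = 0.007274 mol; V(NaOH) at equivalence = 0.007274/0.3065 = 0.02373 L.
At equivalence all the acid is converted to F-; total volume = 0.03869 + 0.02373 = 0.06242 L, so [F-] = 0.007274/0.06242 = 0.1165 M.
Kb = Kw/Ka = 1.0e-14 / 6.8 x 10^-4 = 1.47e-11.
[OH^-] = sqrt(Kb x [F-]) = sqrt(1.47e-11 x 0.1165) = 1.31e-6 M.
pOH = 5.88, so pH = 14.00 - 5.88 = 8.12.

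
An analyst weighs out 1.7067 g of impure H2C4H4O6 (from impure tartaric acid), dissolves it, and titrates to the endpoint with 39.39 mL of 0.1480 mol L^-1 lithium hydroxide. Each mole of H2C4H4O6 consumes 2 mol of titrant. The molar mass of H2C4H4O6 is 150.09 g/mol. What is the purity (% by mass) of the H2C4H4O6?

n(LiOH) = 0.1480 x 0.03939 = 0.005830 mol.
n(H2C4H4O6) = 0.005830 / 2 = 0.002915 mol.
mass of H2C4H4O6 = 0.002915 x 150.09 = 0.4375 g.
% purity = 0.4375 / 1.7067 x 100 = 25.6%.

25.6%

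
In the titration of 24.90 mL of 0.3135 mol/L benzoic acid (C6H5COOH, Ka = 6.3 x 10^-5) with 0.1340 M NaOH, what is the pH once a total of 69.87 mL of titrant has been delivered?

12.22

n(acid) = 0.3135 x 0.02490 = 0.007806 mol; n(NaOH) added = 0.1340 x 0.06987 = 0.009363 mol.
Base is in excess by 0.009363 - 0.007806 = 0.001556 mol in a total volume of 0.09477 L.
[OH^-] = 0.001556/0.09477 = 0.01642 M, so pOH = 1.78 and pH = 14.00 - 1.78 = 12.22.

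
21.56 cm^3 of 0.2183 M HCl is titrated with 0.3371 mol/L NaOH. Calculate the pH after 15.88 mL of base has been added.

n(acid) = 0.2183 x 0.02156 = 0.004707 mol; n(NaOH) added = 0.3371 x 0.01588 = 0.005353 mol.
Base is in excess by 0.005353 - 0.004707 = 0.0006466 mol in a total volume of 0.03744 L.
[OH^-] = 0.0006466/0.03744 = 0.01727 M, so pOH = 1.76 and pH = 14.00 - 1.76 = 12.24.

12.24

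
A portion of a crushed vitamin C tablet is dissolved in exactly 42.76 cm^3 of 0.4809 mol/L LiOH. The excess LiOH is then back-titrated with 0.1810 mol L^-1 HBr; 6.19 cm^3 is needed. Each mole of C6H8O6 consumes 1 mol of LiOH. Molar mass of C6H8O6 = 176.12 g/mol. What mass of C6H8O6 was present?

Total n(LiOH) added = 0.4809 x 0.04276 = 0.02056 mol.
n(HBr) used = 0.1810 x 0.006190 = 0.001120 mol, which equals the excess n(LiOH).
So n(LiOH) consumed by the sample = 0.02056 - 0.001120 = 0.01944 mol.
n(C6H8O6) = 0.01944 / 1 = 0.01944 mol.
mass = 0.01944 mol x 176.12 g/mol = 3.42 g.

3.42 g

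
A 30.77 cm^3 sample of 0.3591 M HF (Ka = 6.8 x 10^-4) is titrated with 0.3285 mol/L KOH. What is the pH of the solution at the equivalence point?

8.20

n(HF) = 0.3591 x 0.03077 = 0.01105 mol; V(KOH) at equivalence = 0.01105/0.3285 = 0.03364 L.
At equivalence all the acid is converted to F-; total volume = 0.03077 + 0.03364 = 0.06441 L, so [F-] = 0.01105/0.06441 = 0.1716 M.
Kb = Kw/Ka = 1.0e-14 / 6.8 x 10^-4 = 1.47e-11.
[OH^-] = sqrt(Kb x [F-]) = sqrt(1.47e-11 x 0.1716) = 1.59e-6 M.
pOH = 5.80, so pH = 14.00 - 5.80 = 8.20.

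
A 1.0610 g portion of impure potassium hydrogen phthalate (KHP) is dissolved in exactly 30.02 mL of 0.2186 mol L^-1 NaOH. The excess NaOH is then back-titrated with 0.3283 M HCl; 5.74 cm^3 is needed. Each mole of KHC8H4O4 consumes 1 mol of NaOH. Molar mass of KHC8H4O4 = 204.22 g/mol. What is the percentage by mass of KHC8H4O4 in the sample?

Total n(NaOH) added = 0.2186 x 0.03002 = 0.006562 mol.
n(HCl) used = 0.3283 x 0.005740 = 0.001884 mol, which equals the excess n(NaOH).
So n(NaOH) consumed by the sample = 0.006562 - 0.001884 = 0.004678 mol.
n(KHC8H4O4) = 0.004678 / 1 = 0.004678 mol.
mass KHC8H4O4 = 0.004678 x 204.22 = 0.9553 g, so %KHC8H4O4 = 0.9553/1.0610 x 100 = 90.0%.

90.0%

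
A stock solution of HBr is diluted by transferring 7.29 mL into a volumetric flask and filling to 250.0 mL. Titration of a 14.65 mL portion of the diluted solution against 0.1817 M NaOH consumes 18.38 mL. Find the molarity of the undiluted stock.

n(NaOH) = 0.1817 x 0.01838 = 0.003340 mol.
n(HBr) in the aliquot = 0.003340 mol.
[diluted HBr] = 0.003340 / 0.01465 = 0.2280 M.
Dilution factor = 250.0/7.290 = 34.29, so [stock] = 0.2280 x 34.29 = 7.82 M.

7.82 M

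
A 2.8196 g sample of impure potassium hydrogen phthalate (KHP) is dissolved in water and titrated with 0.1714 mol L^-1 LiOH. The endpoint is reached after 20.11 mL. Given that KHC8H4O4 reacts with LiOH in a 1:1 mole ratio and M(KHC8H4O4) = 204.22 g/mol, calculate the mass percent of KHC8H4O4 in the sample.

n(LiOH) = 0.1714 x 0.02011 = 0.003447 mol.
n(KHC8H4O4) = 0.003447 / 1 = 0.003447 mol.
mass of KHC8H4O4 = 0.003447 x 204.22 = 0.7039 g.
% purity = 0.7039 / 2.8196 x 100 = 25.0%.

25.0%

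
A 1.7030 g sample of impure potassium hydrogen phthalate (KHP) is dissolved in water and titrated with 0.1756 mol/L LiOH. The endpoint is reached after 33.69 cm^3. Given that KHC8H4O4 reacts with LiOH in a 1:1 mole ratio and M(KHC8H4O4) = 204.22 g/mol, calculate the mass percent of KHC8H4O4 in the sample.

70.9%

n(LiOH) = 0.1756 x 0.03369 = 0.005916 mol.
n(KHC8H4O4) = 0.005916 / 1 = 0.005916 mol.
mass of KHC8H4O4 = 0.005916 x 204.22 = 1.208 g.
% purity = 1.208 / 1.7030 x 100 = 70.9%.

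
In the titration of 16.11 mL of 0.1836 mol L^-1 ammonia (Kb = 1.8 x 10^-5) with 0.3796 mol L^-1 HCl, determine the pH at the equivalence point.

5.08

n(NH3) = 0.1836 x 0.01611 = 0.002958 mol; V(HCl) at equivalence = 0.002958/0.3796 = 0.007792 L.
At equivalence the base is fully converted to NH4+; total volume = 0.02390 L, so [NH4+] = 0.002958/0.02390 = 0.1237 M.
Ka(NH4+) = Kw/Kb = 1.0e-14 / 1.8 x 10^-5 = 5.56e-10.
[H^+] = sqrt(Ka x [NH4+]) = sqrt(5.56e-10 x 0.1237) = 8.29e-6 M.
pH = -log(8.29e-6) = 5.08.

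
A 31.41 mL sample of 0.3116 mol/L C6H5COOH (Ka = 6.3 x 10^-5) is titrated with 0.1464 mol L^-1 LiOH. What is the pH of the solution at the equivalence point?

n(C6H5COOH) = 0.3116 x 0.03141 = 0.009787 mol; V(LiOH) at equivalence = 0.009787/0.1464 = 0.06685 L.
At equivalence all the acid is converted to C6H5COO-; total volume = 0.03141 + 0.06685 = 0.09826 L, so [C6H5COO-] = 0.009787/0.09826 = 0.09960 M.
Kb = Kw/Ka = 1.0e-14 / 6.3 x 10^-5 = 1.59e-10.
[OH^-] = sqrt(Kb x [C6H5COO-]) = sqrt(1.59e-10 x 0.09960) = 3.98e-6 M.
pOH = 5.40, so pH = 14.00 - 5.40 = 8.60.

8.60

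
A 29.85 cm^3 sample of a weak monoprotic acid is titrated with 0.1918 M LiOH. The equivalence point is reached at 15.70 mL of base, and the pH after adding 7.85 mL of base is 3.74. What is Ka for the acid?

1.8 x 10^-4

7.85 mL is half of the equivalence volume, so this is the half-equivalence point where [HA] = [A^-].
At half-equivalence pH = pKa, so pKa = 3.74.
Ka = 10^(-3.74) = 1.8 x 10^-4.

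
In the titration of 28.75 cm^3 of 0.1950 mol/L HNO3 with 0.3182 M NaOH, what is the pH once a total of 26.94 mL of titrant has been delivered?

12.73

n(acid) = 0.1950 x 0.02875 = 0.005606 mol; n(NaOH) added = 0.3182 x 0.02694 = 0.008572 mol.
Base is in excess by 0.008572 - 0.005606 = 0.002966 mol in a total volume of 0.05569 L.
[OH^-] = 0.002966/0.05569 = 0.05326 M, so pOH = 1.27 and pH = 14.00 - 1.27 = 12.73.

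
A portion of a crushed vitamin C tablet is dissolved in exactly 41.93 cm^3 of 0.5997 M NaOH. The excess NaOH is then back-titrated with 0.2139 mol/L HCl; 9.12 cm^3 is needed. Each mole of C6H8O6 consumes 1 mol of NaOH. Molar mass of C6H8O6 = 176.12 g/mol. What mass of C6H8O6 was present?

Total n(NaOH) added = 0.5997 x 0.04193 = 0.02515 mol.
n(HCl) used = 0.2139 x 0.009120 = 0.001951 mol, which equals the excess n(NaOH).
So n(NaOH) consumed by the sample = 0.02515 - 0.001951 = 0.02319 mol.
n(C6H8O6) = 0.02319 / 1 = 0.02319 mol.
mass = 0.02319 mol x 176.12 g/mol = 4.09 g.

4.09 g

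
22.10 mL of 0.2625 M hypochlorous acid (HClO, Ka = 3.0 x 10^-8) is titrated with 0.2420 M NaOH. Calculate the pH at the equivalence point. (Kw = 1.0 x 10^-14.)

n(HClO) = 0.2625 x 0.02210 = 0.005801 mol; V(NaOH) at equivalence = 0.005801/0.2420 = 0.02397 L.
At equivalence all the acid is converted to ClO-; total volume = 0.02210 + 0.02397 = 0.04607 L, so [ClO-] = 0.005801/0.04607 = 0.1259 M.
Kb = Kw/Ka = 1.0e-14 / 3.0 x 10^-8 = 3.33e-7.
[OH^-] = sqrt(Kb x [ClO-]) = sqrt(3.33e-7 x 0.1259) = 0.000205 M.
pOH = 3.69, so pH = 14.00 - 3.69 = 10.31.

10.31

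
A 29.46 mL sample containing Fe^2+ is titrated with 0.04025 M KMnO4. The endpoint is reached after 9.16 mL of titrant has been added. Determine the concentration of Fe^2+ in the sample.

n(KMnO4) = 0.04025 x 0.009160 = 0.0003687 mol.
From the balanced equation, 1 mol KMnO4 reacts with 5 mol Fe^2+, so n(Fe^2+) = 0.0003687 x 5/1 = 0.001843 mol.
[Fe^2+] = 0.001843 / 0.02946 L = 0.0626 M.

0.0626 M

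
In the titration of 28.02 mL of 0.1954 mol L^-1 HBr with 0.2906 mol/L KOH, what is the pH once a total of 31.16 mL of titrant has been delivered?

n(acid) = 0.1954 x 0.02802 = 0.005475 mol; n(KOH) added = 0.2906 x 0.03116 = 0.009055 mol.
Base is in excess by 0.009055 - 0.005475 = 0.003580 mol in a total volume of 0.05918 L.
[OH^-] = 0.003580/0.05918 = 0.06049 M, so pOH = 1.22 and pH = 14.00 - 1.22 = 12.78.

12.78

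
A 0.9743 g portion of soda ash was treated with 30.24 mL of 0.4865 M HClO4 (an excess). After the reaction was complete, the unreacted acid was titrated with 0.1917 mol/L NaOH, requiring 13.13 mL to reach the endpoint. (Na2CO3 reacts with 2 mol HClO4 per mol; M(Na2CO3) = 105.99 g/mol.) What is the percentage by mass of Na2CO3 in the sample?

Total n(HClO4) added = 0.4865 x 0.03024 = 0.01471 mol.
n(NaOH) used = 0.1917 x 0.01313 = 0.002517 mol, which equals the excess n(HClO4).
So n(HClO4) consumed by the sample = 0.01471 - 0.002517 = 0.01219 mol.
n(Na2CO3) = 0.01219 / 2 = 0.006097 mol.
mass Na2CO3 = 0.006097 x 105.99 = 0.6463 g, so %Na2CO3 = 0.6463/0.9743 x 100 = 66.3%.

66.3%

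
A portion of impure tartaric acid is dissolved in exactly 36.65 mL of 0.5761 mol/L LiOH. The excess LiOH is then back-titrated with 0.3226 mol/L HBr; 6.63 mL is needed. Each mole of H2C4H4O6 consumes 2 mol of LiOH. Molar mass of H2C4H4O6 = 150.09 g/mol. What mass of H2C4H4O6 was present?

Total n(LiOH) added = 0.5761 x 0.03665 = 0.02111 mol.
n(HBr) used = 0.3226 x 0.006630 = 0.002139 mol, which equals the excess n(LiOH).
So n(LiOH) consumed by the sample = 0.02111 - 0.002139 = 0.01898 mol.
n(H2C4H4O6) = 0.01898 / 2 = 0.009488 mol.
mass = 0.009488 mol x 150.09 g/mol = 1.42 g.

1.42 g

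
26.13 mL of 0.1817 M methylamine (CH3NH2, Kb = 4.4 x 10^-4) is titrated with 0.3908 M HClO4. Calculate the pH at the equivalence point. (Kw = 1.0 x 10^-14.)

n(CH3NH2) = 0.1817 x 0.02613 = 0.004748 mol; V(HClO4) at equivalence = 0.004748/0.3908 = 0.01215 L.
At equivalence the base is fully converted to CH3NH3+; total volume = 0.03828 L, so [CH3NH3+] = 0.004748/0.03828 = 0.1240 M.
Ka(CH3NH3+) = Kw/Kb = 1.0e-14 / 4.4 x 10^-4 = 2.27e-11.
[H^+] = sqrt(Ka x [CH3NH3+]) = sqrt(2.27e-11 x 0.1240) = 1.68e-6 M.
pH = -log(1.68e-6) = 5.77.

5.77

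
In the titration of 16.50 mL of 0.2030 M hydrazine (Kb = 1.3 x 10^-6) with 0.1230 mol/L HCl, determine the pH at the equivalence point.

n(N2H4) = 0.2030 x 0.01650 = 0.003350 mol; V(HCl) at equivalence = 0.003350/0.1230 = 0.02723 L.
At equivalence the base is fully converted to N2H5+; total volume = 0.04373 L, so [N2H5+] = 0.003350/0.04373 = 0.07659 M.
Ka(N2H5+) = Kw/Kb = 1.0e-14 / 1.3 x 10^-6 = 7.69e-9.
[H^+] = sqrt(Ka x [N2H5+]) = sqrt(7.69e-9 x 0.07659) = 2.43e-5 M.
pH = -log(2.43e-5) = 4.61.

4.61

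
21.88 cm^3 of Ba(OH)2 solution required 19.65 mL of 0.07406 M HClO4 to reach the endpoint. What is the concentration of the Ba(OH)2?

0.0333 M

n(HClO4) delivered = 0.07406 x 0.01965 = 0.001455 mol.
The reaction is 1 Ba(OH)2 + 2 HClO4, so n(Ba(OH)2) = 0.001455 x 1/2 = 0.0007276 mol.
[Ba(OH)2] = 0.0007276 mol / 0.02188 L = 0.0333 M.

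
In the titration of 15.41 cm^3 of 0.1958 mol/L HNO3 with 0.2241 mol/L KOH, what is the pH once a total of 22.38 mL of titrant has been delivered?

n(acid) = 0.1958 x 0.01541 = 0.003017 mol; n(KOH) added = 0.2241 x 0.02238 = 0.005015 mol.
Base is in excess by 0.005015 - 0.003017 = 0.001998 mol in a total volume of 0.03779 L.
[OH^-] = 0.001998/0.03779 = 0.05287 M, so pOH = 1.28 and pH = 14.00 - 1.28 = 12.72.

12.72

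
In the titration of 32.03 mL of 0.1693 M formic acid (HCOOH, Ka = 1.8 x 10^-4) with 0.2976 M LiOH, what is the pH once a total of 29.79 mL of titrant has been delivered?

n(acid) = 0.1693 x 0.03203 = 0.005423 mol; n(LiOH) added = 0.2976 x 0.02979 = 0.008866 mol.
Base is in excess by 0.008866 - 0.005423 = 0.003443 mol in a total volume of 0.06182 L.
[OH^-] = 0.003443/0.06182 = 0.05569 M, so pOH = 1.25 and pH = 14.00 - 1.25 = 12.75.

12.75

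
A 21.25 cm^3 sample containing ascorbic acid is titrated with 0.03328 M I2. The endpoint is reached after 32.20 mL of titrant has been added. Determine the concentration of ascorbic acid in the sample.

n(I2) = 0.03328 x 0.03220 = 0.001072 mol.
From the balanced equation, 1 mol I2 reacts with 1 mol ascorbic acid, so n(ascorbic acid) = 0.001072 x 1/1 = 0.001072 mol.
[ascorbic acid] = 0.001072 / 0.02125 L = 0.0504 M.

0.0504 M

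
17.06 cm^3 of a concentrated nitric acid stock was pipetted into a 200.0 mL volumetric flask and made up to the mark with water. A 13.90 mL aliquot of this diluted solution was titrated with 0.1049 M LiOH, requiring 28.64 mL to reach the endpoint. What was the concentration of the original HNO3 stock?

n(LiOH) = 0.1049 x 0.02864 = 0.003004 mol.
n(HNO3) in the aliquot = 0.003004 mol.
[diluted HNO3] = 0.003004 / 0.01390 = 0.2161 M.
Dilution factor = 200.0/17.06 = 11.72, so [stock] = 0.2161 x 11.72 = 2.53 M.

2.53 M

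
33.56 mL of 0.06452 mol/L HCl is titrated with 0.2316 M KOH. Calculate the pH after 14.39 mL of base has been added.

n(acid) = 0.06452 x 0.03356 = 0.002165 mol; n(KOH) added = 0.2316 x 0.01439 = 0.003333 mol.
Base is in excess by 0.003333 - 0.002165 = 0.001167 mol in a total volume of 0.04795 L.
[OH^-] = 0.001167/0.04795 = 0.02435 M, so pOH = 1.61 and pH = 14.00 - 1.61 = 12.39.

12.39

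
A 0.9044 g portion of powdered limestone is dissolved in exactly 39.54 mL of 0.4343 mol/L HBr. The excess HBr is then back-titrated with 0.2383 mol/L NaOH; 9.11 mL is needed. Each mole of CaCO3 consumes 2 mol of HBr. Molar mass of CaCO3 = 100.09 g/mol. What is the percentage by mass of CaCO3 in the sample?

83.0%

Total n(HBr) added = 0.4343 x 0.03954 = 0.01717 mol.
n(NaOH) used = 0.2383 x 0.009110 = 0.002171 mol, which equals the excess n(HBr).
So n(HBr) consumed by the sample = 0.01717 - 0.002171 = 0.01500 mol.
n(CaCO3) = 0.01500 / 2 = 0.007501 mol.
mass CaCO3 = 0.007501 x 100.09 = 0.7507 g, so %CaCO3 = 0.7507/0.9044 x 100 = 83.0%.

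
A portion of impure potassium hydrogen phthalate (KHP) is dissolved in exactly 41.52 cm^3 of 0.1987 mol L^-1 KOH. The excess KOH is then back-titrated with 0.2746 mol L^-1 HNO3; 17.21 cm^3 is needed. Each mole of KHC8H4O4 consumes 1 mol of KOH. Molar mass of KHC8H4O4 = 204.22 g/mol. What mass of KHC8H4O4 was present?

Total n(KOH) added = 0.1987 x 0.04152 = 0.008250 mol.
n(HNO3) used = 0.2746 x 0.01721 = 0.004726 mol, which equals the excess n(KOH).
So n(KOH) consumed by the sample = 0.008250 - 0.004726 = 0.003524 mol.
n(KHC8H4O4) = 0.003524 / 1 = 0.003524 mol.
mass = 0.003524 mol x 204.22 g/mol = 0.720 g.

0.720 g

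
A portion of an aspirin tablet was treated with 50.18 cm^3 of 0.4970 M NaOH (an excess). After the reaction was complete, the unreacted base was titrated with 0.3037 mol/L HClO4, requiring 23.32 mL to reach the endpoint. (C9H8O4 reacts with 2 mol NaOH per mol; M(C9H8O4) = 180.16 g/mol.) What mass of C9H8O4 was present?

1.61 g

Total n(NaOH) added = 0.4970 x 0.05018 = 0.02494 mol.
n(HClO4) used = 0.3037 x 0.02332 = 0.007082 mol, which equals the excess n(NaOH).
So n(NaOH) consumed by the sample = 0.02494 - 0.007082 = 0.01786 mol.
n(C9H8O4) = 0.01786 / 2 = 0.008929 mol.
mass = 0.008929 mol x 180.16 g/mol = 1.61 g.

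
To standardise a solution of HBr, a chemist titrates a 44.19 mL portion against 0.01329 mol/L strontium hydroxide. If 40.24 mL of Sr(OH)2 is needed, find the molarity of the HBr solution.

0.0242 M

n(Sr(OH)2) delivered = 0.01329 x 0.04024 = 0.0005348 mol.
The reaction is 2 HBr + 1 Sr(OH)2, so n(HBr) = 0.0005348 x 2/1 = 0.001070 mol.
[HBr] = 0.001070 mol / 0.04419 L = 0.0242 M.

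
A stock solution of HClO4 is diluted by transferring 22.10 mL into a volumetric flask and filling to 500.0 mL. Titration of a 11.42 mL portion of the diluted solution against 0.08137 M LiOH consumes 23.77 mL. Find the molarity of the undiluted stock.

3.83 M

n(LiOH) = 0.08137 x 0.02377 = 0.001934 mol.
n(HClO4) in the aliquot = 0.001934 mol.
[diluted HClO4] = 0.001934 / 0.01142 = 0.1694 M.
Dilution factor = 500.0/22.10 = 22.62, so [stock] = 0.1694 x 22.62 = 3.83 M.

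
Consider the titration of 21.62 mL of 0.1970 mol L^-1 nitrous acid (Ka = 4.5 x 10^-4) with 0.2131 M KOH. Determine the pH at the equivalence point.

n(HNO2) = 0.1970 x 0.02162 = 0.004259 mol; V(KOH) at equivalence = 0.004259/0.2131 = 0.01999 L.
At equivalence all the acid is converted to NO2-; total volume = 0.02162 + 0.01999 = 0.04161 L, so [NO2-] = 0.004259/0.04161 = 0.1024 M.
Kb = Kw/Ka = 1.0e-14 / 4.5 x 10^-4 = 2.22e-11.
[OH^-] = sqrt(Kb x [NO2-]) = sqrt(2.22e-11 x 0.1024) = 1.51e-6 M.
pOH = 5.82, so pH = 14.00 - 5.82 = 8.18.

8.18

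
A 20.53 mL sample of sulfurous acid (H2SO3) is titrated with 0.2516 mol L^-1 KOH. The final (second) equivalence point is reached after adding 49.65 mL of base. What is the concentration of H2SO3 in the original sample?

n(KOH) = 0.2516 x 0.04965 = 0.01249 mol.
At the final (second) equivalence point, 2 mol OH^- react per mol H2SO3, so n(H2SO3) = 0.01249 / 2 = 0.006246 mol.
[H2SO3] = 0.006246 / 0.02053 L = 0.304 M.

0.304 M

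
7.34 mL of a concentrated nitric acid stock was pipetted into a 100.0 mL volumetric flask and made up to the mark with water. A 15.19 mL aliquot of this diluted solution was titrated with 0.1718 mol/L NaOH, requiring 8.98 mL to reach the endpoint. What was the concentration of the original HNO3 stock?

1.38 M

n(NaOH) = 0.1718 x 0.008980 = 0.001543 mol.
n(HNO3) in the aliquot = 0.001543 mol.
[diluted HNO3] = 0.001543 / 0.01519 = 0.1016 M.
Dilution factor = 100.0/7.340 = 13.62, so [stock] = 0.1016 x 13.62 = 1.38 M.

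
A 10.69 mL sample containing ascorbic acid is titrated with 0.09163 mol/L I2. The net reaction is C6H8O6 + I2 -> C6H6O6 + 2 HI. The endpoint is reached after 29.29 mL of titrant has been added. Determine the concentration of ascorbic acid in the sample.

n(I2) = 0.09163 x 0.02929 = 0.002684 mol.
From the balanced equation, 1 mol I2 reacts with 1 mol ascorbic acid, so n(ascorbic acid) = 0.002684 x 1/1 = 0.002684 mol.
[ascorbic acid] = 0.002684 / 0.01069 L = 0.251 M.

0.251 M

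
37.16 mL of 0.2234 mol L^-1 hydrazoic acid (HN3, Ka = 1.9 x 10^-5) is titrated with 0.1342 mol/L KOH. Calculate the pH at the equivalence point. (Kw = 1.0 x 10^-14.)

n(HN3) = 0.2234 x 0.03716 = 0.008302 mol; V(KOH) at equivalence = 0.008302/0.1342 = 0.06186 L.
At equivalence all the acid is converted to N3-; total volume = 0.03716 + 0.06186 = 0.09902 L, so [N3-] = 0.008302/0.09902 = 0.08384 M.
Kb = Kw/Ka = 1.0e-14 / 1.9 x 10^-5 = 5.26e-10.
[OH^-] = sqrt(Kb x [N3-]) = sqrt(5.26e-10 x 0.08384) = 6.64e-6 M.
pOH = 5.18, so pH = 14.00 - 5.18 = 8.82.

8.82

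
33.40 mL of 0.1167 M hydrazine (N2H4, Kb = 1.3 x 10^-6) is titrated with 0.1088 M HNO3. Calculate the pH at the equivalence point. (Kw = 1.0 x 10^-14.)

4.68

n(N2H4) = 0.1167 x 0.03340 = 0.003898 mol; V(HNO3) at equivalence = 0.003898/0.1088 = 0.03583 L.
At equivalence the base is fully converted to N2H5+; total volume = 0.06923 L, so [N2H5+] = 0.003898/0.06923 = 0.05631 M.
Ka(N2H5+) = Kw/Kb = 1.0e-14 / 1.3 x 10^-6 = 7.69e-9.
[H^+] = sqrt(Ka x [N2H5+]) = sqrt(7.69e-9 x 0.05631) = 2.08e-5 M.
pH = -log(2.08e-5) = 4.68.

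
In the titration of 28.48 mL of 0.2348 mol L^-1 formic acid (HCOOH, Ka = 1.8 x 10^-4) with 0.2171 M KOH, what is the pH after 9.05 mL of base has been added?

Initial n(HCOOH) = 0.2348 x 0.02848 = 0.006687 mol.
n(KOH) added = 0.2171 x 0.009050 = 0.001965 mol, converting that many moles of HCOOH to HCOO-.
Remaining n(HCOOH) = 0.004722 mol; n(HCOO-) = 0.001965 mol.
By Henderson-Hasselbalch, pH = pKa + log([A^-]/[HA]) = 3.74 + log(0.001965/0.004722) = 3.74 + (-0.38) = 3.36.

3.36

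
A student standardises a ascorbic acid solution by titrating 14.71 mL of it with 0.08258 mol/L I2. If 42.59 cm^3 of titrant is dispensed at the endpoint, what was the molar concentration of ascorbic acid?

n(I2) = 0.08258 x 0.04259 = 0.003517 mol.
From the balanced equation, 1 mol I2 reacts with 1 mol ascorbic acid, so n(ascorbic acid) = 0.003517 x 1/1 = 0.003517 mol.
[ascorbic acid] = 0.003517 / 0.01471 L = 0.239 M.

0.239 M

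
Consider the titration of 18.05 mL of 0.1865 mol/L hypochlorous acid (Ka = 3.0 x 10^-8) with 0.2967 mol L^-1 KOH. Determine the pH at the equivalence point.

10.29

n(HClO) = 0.1865 x 0.01805 = 0.003366 mol; V(KOH) at equivalence = 0.003366/0.2967 = 0.01135 L.
At equivalence all the acid is converted to ClO-; total volume = 0.01805 + 0.01135 = 0.02940 L, so [ClO-] = 0.003366/0.02940 = 0.1145 M.
Kb = Kw/Ka = 1.0e-14 / 3.0 x 10^-8 = 3.33e-7.
[OH^-] = sqrt(Kb x [ClO-]) = sqrt(3.33e-7 x 0.1145) = 0.000195 M.
pOH = 3.71, so pH = 14.00 - 3.71 = 10.29.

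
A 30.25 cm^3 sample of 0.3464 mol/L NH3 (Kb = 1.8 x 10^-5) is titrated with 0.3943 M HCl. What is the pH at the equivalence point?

4.99

n(NH3) = 0.3464 x 0.03025 = 0.01048 mol; V(HCl) at equivalence = 0.01048/0.3943 = 0.02658 L.
At equivalence the base is fully converted to NH4+; total volume = 0.05683 L, so [NH4+] = 0.01048/0.05683 = 0.1844 M.
Ka(NH4+) = Kw/Kb = 1.0e-14 / 1.8 x 10^-5 = 5.56e-10.
[H^+] = sqrt(Ka x [NH4+]) = sqrt(5.56e-10 x 0.1844) = 1.01e-5 M.
pH = -log(1.01e-5) = 4.99.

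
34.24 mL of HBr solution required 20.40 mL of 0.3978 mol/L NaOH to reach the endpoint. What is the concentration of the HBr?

0.237 M

n(NaOH) delivered = 0.3978 x 0.02040 = 0.008115 mol.
For a 1:1 reaction, n(HBr) = 0.008115 mol.
[HBr] = 0.008115 mol / 0.03424 L = 0.237 M.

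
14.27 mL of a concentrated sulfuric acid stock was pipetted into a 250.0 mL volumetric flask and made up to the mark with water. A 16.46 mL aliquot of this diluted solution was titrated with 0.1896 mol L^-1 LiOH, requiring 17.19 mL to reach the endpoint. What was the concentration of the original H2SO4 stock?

1.73 M

n(LiOH) = 0.1896 x 0.01719 = 0.003259 mol.
n(H2SO4) in the aliquot = 0.003259 x 1/2 = 0.001630 mol.
[diluted H2SO4] = 0.001630 / 0.01646 = 0.09900 M.
Dilution factor = 250.0/14.27 = 17.52, so [stock] = 0.09900 x 17.52 = 1.73 M.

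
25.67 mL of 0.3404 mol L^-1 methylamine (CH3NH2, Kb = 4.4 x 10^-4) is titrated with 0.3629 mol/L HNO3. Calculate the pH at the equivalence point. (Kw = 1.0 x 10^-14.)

5.70

n(CH3NH2) = 0.3404 x 0.02567 = 0.008738 mol; V(HNO3) at equivalence = 0.008738/0.3629 = 0.02408 L.
At equivalence the base is fully converted to CH3NH3+; total volume = 0.04975 L, so [CH3NH3+] = 0.008738/0.04975 = 0.1756 M.
Ka(CH3NH3+) = Kw/Kb = 1.0e-14 / 4.4 x 10^-4 = 2.27e-11.
[H^+] = sqrt(Ka x [CH3NH3+]) = sqrt(2.27e-11 x 0.1756) = 2.00e-6 M.
pH = -log(2.00e-6) = 5.70.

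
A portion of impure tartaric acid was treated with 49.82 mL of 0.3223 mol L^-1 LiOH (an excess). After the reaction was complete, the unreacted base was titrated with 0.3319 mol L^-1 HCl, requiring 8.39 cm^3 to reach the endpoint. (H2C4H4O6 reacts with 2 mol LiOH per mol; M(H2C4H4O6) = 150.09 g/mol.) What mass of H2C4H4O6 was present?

Total n(LiOH) added = 0.3223 x 0.04982 = 0.01606 mol.
n(HCl) used = 0.3319 x 0.008390 = 0.002785 mol, which equals the excess n(LiOH).
So n(LiOH) consumed by the sample = 0.01606 - 0.002785 = 0.01327 mol.
n(H2C4H4O6) = 0.01327 / 2 = 0.006636 mol.
mass = 0.006636 mol x 150.09 g/mol = 0.996 g.

0.996 g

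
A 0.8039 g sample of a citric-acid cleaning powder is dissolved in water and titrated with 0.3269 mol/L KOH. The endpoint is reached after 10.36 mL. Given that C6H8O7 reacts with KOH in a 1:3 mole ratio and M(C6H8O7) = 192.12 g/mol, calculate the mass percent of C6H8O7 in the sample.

n(KOH) = 0.3269 x 0.01036 = 0.003387 mol.
n(C6H8O7) = 0.003387 / 3 = 0.001129 mol.
mass of C6H8O7 = 0.001129 x 192.12 = 0.2169 g.
% purity = 0.2169 / 0.8039 x 100 = 27.0%.

27.0%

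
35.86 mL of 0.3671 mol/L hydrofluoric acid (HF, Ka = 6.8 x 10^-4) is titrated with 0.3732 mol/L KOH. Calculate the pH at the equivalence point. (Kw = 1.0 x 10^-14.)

8.22

n(HF) = 0.3671 x 0.03586 = 0.01316 mol; V(KOH) at equivalence = 0.01316/0.3732 = 0.03527 L.
At equivalence all the acid is converted to F-; total volume = 0.03586 + 0.03527 = 0.07113 L, so [F-] = 0.01316/0.07113 = 0.1851 M.
Kb = Kw/Ka = 1.0e-14 / 6.8 x 10^-4 = 1.47e-11.
[OH^-] = sqrt(Kb x [F-]) = sqrt(1.47e-11 x 0.1851) = 1.65e-6 M.
pOH = 5.78, so pH = 14.00 - 5.78 = 8.22.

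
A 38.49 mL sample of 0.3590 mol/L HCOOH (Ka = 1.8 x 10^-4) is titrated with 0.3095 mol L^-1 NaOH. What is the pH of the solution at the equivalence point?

n(HCOOH) = 0.3590 x 0.03849 = 0.01382 mol; V(NaOH) at equivalence = 0.01382/0.3095 = 0.04465 L.
At equivalence all the acid is converted to HCOO-; total volume = 0.03849 + 0.04465 = 0.08314 L, so [HCOO-] = 0.01382/0.08314 = 0.1662 M.
Kb = Kw/Ka = 1.0e-14 / 1.8 x 10^-4 = 5.56e-11.
[OH^-] = sqrt(Kb x [HCOO-]) = sqrt(5.56e-11 x 0.1662) = 3.04e-6 M.
pOH = 5.52, so pH = 14.00 - 5.52 = 8.48.

8.48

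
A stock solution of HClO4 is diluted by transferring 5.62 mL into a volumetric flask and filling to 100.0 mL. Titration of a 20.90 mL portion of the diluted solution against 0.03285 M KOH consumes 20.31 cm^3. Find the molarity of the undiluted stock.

n(KOH) = 0.03285 x 0.02031 = 0.0006672 mol.
n(HClO4) in the aliquot = 0.0006672 mol.
[diluted HClO4] = 0.0006672 / 0.02090 = 0.03192 M.
Dilution factor = 100.0/5.620 = 17.79, so [stock] = 0.03192 x 17.79 = 0.568 M.

0.568 M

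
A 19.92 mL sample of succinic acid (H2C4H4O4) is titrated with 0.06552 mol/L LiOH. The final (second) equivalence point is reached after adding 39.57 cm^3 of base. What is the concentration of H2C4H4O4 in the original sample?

0.0651 M

n(LiOH) = 0.06552 x 0.03957 = 0.002593 mol.
At the final (second) equivalence point, 2 mol OH^- react per mol H2C4H4O4, so n(H2C4H4O4) = 0.002593 / 2 = 0.001296 mol.
[H2C4H4O4] = 0.001296 / 0.01992 L = 0.0651 M.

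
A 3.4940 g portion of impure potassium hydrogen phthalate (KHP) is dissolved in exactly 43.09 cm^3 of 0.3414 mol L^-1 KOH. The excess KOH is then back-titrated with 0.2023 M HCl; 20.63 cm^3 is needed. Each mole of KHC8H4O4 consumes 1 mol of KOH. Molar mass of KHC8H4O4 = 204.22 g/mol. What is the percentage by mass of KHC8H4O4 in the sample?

Total n(KOH) added = 0.3414 x 0.04309 = 0.01471 mol.
n(HCl) used = 0.2023 x 0.02063 = 0.004173 mol, which equals the excess n(KOH).
So n(KOH) consumed by the sample = 0.01471 - 0.004173 = 0.01054 mol.
n(KHC8H4O4) = 0.01054 / 1 = 0.01054 mol.
mass KHC8H4O4 = 0.01054 x 204.22 = 2.152 g, so %KHC8H4O4 = 2.152/3.4940 x 100 = 61.6%.

61.6%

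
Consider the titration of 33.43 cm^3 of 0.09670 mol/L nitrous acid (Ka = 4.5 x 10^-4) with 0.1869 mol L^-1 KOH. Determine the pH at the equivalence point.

8.08

n(HNO2) = 0.09670 x 0.03343 = 0.003233 mol; V(KOH) at equivalence = 0.003233/0.1869 = 0.01730 L.
At equivalence all the acid is converted to NO2-; total volume = 0.03343 + 0.01730 = 0.05073 L, so [NO2-] = 0.003233/0.05073 = 0.06373 M.
Kb = Kw/Ka = 1.0e-14 / 4.5 x 10^-4 = 2.22e-11.
[OH^-] = sqrt(Kb x [NO2-]) = sqrt(2.22e-11 x 0.06373) = 1.19e-6 M.
pOH = 5.92, so pH = 14.00 - 5.92 = 8.08.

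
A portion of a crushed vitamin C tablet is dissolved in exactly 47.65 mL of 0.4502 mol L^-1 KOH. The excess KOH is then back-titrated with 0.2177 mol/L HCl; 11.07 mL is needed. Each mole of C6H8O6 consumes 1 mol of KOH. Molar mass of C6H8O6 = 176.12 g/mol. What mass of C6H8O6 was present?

3.35 g

Total n(KOH) added = 0.4502 x 0.04765 = 0.02145 mol.
n(HCl) used = 0.2177 x 0.01107 = 0.002410 mol, which equals the excess n(KOH).
So n(KOH) consumed by the sample = 0.02145 - 0.002410 = 0.01904 mol.
n(C6H8O6) = 0.01904 / 1 = 0.01904 mol.
mass = 0.01904 mol x 176.12 g/mol = 3.35 g.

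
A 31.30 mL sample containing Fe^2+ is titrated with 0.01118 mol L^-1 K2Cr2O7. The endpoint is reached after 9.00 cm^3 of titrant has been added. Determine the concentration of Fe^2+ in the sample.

n(K2Cr2O7) = 0.01118 x 0.009000 = 0.0001006 mol.
From the balanced equation, 1 mol K2Cr2O7 reacts with 6 mol Fe^2+, so n(Fe^2+) = 0.0001006 x 6/1 = 0.0006037 mol.
[Fe^2+] = 0.0006037 / 0.03130 L = 0.0193 M.

0.0193 M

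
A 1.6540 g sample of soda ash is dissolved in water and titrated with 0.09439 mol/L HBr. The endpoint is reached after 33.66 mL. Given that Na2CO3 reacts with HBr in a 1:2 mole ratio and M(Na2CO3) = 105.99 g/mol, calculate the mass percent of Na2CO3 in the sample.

n(HBr) = 0.09439 x 0.03366 = 0.003177 mol.
n(Na2CO3) = 0.003177 / 2 = 0.001589 mol.
mass of Na2CO3 = 0.001589 x 105.99 = 0.1684 g.
% purity = 0.1684 / 1.6540 x 100 = 10.2%.

10.2%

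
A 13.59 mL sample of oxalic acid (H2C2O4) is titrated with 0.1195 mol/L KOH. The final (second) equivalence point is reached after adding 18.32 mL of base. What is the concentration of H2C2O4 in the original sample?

0.0805 M

n(KOH) = 0.1195 x 0.01832 = 0.002189 mol.
At the final (second) equivalence point, 2 mol OH^- react per mol H2C2O4, so n(H2C2O4) = 0.002189 / 2 = 0.001095 mol.
[H2C2O4] = 0.001095 / 0.01359 L = 0.0805 M.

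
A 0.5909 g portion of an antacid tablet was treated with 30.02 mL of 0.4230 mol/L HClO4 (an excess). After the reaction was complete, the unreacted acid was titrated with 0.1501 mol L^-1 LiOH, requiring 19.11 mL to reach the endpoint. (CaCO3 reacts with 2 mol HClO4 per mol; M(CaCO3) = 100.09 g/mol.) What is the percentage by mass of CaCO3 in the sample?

Total n(HClO4) added = 0.4230 x 0.03002 = 0.01270 mol.
n(LiOH) used = 0.1501 x 0.01911 = 0.002868 mol, which equals the excess n(HClO4).
So n(HClO4) consumed by the sample = 0.01270 - 0.002868 = 0.009830 mol.
n(CaCO3) = 0.009830 / 2 = 0.004915 mol.
mass CaCO3 = 0.004915 x 100.09 = 0.4919 g, so %CaCO3 = 0.4919/0.5909 x 100 = 83.3%.

83.3%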